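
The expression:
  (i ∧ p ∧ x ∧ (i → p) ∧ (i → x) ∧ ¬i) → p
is always true.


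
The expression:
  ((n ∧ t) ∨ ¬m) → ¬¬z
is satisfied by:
  {z: True, m: True, t: False, n: False}
  {n: True, z: True, m: True, t: False}
  {z: True, m: True, t: True, n: False}
  {n: True, z: True, m: True, t: True}
  {z: True, t: False, m: False, n: False}
  {z: True, n: True, t: False, m: False}
  {z: True, t: True, m: False, n: False}
  {z: True, n: True, t: True, m: False}
  {m: True, n: False, t: False, z: False}
  {n: True, m: True, t: False, z: False}
  {m: True, t: True, n: False, z: False}


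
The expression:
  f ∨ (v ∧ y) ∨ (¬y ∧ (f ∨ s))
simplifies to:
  f ∨ (s ∧ ¬y) ∨ (v ∧ y)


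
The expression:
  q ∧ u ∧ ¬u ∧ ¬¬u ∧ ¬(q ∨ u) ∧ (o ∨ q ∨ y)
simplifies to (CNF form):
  False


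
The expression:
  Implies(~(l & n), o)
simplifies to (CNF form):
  (l | o) & (n | o)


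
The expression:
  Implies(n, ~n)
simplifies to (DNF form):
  ~n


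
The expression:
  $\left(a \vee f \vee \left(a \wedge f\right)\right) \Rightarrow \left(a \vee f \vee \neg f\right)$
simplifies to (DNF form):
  $\text{True}$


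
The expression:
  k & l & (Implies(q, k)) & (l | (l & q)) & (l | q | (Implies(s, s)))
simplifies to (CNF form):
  k & l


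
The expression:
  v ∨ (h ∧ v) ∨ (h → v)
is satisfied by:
  {v: True, h: False}
  {h: False, v: False}
  {h: True, v: True}


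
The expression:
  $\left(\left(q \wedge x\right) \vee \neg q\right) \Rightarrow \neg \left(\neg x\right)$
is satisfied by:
  {x: True, q: True}
  {x: True, q: False}
  {q: True, x: False}


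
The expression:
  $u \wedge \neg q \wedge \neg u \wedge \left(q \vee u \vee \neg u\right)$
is never true.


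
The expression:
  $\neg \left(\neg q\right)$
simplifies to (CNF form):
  $q$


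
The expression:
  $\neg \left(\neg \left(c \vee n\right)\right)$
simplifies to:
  $c \vee n$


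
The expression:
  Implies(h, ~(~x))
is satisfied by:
  {x: True, h: False}
  {h: False, x: False}
  {h: True, x: True}


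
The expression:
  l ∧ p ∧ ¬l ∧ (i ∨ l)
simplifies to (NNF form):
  False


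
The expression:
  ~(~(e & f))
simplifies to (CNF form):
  e & f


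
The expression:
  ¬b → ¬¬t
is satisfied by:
  {b: True, t: True}
  {b: True, t: False}
  {t: True, b: False}


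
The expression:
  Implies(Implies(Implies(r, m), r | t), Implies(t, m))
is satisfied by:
  {m: True, t: False}
  {t: False, m: False}
  {t: True, m: True}


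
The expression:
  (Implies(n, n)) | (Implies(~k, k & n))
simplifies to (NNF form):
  True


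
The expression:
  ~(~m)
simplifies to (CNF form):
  m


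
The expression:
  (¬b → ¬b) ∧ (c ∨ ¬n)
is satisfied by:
  {c: True, n: False}
  {n: False, c: False}
  {n: True, c: True}


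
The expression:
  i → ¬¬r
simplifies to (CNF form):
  r ∨ ¬i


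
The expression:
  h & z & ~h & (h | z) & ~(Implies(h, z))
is never true.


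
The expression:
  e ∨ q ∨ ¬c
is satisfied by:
  {q: True, e: True, c: False}
  {q: True, c: False, e: False}
  {e: True, c: False, q: False}
  {e: False, c: False, q: False}
  {q: True, e: True, c: True}
  {q: True, c: True, e: False}
  {e: True, c: True, q: False}


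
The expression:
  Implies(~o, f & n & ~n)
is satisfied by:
  {o: True}


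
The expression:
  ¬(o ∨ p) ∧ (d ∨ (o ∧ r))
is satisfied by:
  {d: True, p: False, o: False}


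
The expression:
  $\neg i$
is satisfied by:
  {i: False}


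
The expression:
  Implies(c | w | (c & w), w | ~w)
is always true.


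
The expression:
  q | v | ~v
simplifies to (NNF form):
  True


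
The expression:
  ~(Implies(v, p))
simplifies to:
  v & ~p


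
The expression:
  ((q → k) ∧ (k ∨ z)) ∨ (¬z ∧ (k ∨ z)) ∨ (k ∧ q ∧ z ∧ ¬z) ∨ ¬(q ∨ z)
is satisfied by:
  {k: True, q: False}
  {q: False, k: False}
  {q: True, k: True}


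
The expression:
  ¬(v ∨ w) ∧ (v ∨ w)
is never true.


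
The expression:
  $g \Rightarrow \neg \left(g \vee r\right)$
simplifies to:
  $\neg g$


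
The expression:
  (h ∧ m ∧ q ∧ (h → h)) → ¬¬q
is always true.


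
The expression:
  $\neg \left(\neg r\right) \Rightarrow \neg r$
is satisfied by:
  {r: False}


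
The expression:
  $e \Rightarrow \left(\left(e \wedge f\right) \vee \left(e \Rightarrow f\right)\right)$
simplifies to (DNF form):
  $f \vee \neg e$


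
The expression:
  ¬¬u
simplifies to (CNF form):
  u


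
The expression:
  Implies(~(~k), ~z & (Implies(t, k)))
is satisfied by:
  {k: False, z: False}
  {z: True, k: False}
  {k: True, z: False}


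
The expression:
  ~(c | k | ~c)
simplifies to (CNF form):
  False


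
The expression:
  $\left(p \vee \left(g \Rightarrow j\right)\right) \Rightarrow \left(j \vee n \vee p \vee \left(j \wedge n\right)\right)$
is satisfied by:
  {n: True, g: True, p: True, j: True}
  {n: True, g: True, p: True, j: False}
  {n: True, g: True, j: True, p: False}
  {n: True, g: True, j: False, p: False}
  {n: True, p: True, j: True, g: False}
  {n: True, p: True, j: False, g: False}
  {n: True, p: False, j: True, g: False}
  {n: True, p: False, j: False, g: False}
  {g: True, p: True, j: True, n: False}
  {g: True, p: True, j: False, n: False}
  {g: True, j: True, p: False, n: False}
  {g: True, j: False, p: False, n: False}
  {p: True, j: True, g: False, n: False}
  {p: True, g: False, j: False, n: False}
  {j: True, g: False, p: False, n: False}


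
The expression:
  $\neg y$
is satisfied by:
  {y: False}


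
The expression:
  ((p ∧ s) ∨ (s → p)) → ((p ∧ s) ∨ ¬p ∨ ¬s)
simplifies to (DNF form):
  True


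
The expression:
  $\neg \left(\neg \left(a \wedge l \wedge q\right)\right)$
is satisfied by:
  {a: True, q: True, l: True}


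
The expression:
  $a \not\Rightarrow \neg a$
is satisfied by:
  {a: True}


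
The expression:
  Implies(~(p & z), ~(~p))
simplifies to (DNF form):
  p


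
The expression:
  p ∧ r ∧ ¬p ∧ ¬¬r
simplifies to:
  False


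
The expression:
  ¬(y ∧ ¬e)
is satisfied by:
  {e: True, y: False}
  {y: False, e: False}
  {y: True, e: True}


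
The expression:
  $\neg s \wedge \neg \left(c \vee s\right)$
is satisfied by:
  {c: False, s: False}


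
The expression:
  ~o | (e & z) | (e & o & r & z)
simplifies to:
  ~o | (e & z)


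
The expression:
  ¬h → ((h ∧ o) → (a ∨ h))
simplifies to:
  True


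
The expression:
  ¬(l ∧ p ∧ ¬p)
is always true.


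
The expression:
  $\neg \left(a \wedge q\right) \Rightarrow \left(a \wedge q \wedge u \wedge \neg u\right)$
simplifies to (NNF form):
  $a \wedge q$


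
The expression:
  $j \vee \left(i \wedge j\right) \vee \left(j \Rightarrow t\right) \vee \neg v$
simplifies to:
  $\text{True}$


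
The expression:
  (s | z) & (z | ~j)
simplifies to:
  z | (s & ~j)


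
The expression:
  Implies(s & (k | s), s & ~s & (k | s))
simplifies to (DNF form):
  ~s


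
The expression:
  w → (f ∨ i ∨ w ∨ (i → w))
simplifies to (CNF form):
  True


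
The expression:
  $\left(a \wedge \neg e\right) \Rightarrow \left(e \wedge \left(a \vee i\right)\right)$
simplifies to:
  $e \vee \neg a$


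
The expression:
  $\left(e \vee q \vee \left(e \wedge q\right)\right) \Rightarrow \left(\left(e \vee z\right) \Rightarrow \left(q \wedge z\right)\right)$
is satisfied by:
  {z: True, q: True, e: False}
  {z: True, q: False, e: False}
  {q: True, z: False, e: False}
  {z: False, q: False, e: False}
  {z: True, e: True, q: True}


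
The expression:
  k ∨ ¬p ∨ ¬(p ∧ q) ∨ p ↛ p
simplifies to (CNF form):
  k ∨ ¬p ∨ ¬q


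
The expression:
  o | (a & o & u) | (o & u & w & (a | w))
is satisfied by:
  {o: True}


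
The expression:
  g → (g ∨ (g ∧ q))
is always true.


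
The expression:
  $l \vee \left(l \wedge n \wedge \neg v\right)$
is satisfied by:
  {l: True}


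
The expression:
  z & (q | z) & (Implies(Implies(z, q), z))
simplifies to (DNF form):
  z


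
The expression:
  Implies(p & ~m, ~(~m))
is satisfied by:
  {m: True, p: False}
  {p: False, m: False}
  {p: True, m: True}


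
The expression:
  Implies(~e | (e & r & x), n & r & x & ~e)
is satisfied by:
  {e: True, n: True, x: False, r: False}
  {e: True, n: False, x: False, r: False}
  {r: True, e: True, n: True, x: False}
  {r: True, e: True, n: False, x: False}
  {x: True, e: True, n: True, r: False}
  {x: True, e: True, n: False, r: False}
  {r: True, x: True, n: True, e: False}


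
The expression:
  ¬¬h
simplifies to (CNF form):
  h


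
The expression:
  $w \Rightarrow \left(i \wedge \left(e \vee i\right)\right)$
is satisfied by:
  {i: True, w: False}
  {w: False, i: False}
  {w: True, i: True}


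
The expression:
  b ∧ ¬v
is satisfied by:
  {b: True, v: False}


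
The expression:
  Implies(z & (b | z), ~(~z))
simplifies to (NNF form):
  True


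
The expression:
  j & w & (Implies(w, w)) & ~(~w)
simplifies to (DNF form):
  j & w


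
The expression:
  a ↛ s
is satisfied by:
  {a: True, s: False}


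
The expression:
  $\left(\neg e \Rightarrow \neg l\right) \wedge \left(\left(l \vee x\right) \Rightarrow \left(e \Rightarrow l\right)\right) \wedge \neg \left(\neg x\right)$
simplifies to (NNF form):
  $x \wedge \left(e \vee \neg l\right) \wedge \left(l \vee \neg e\right)$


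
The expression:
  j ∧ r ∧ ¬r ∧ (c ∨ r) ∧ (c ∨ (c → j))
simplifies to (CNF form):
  False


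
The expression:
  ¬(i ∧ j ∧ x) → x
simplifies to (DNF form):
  x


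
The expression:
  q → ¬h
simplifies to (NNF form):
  ¬h ∨ ¬q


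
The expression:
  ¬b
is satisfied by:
  {b: False}


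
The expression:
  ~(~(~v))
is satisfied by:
  {v: False}


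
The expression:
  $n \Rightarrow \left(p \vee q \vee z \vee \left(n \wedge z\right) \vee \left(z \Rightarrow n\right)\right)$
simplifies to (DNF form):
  $\text{True}$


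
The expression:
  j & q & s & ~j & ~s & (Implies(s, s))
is never true.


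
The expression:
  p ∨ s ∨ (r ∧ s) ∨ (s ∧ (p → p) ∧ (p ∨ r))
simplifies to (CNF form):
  p ∨ s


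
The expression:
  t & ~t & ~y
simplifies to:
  False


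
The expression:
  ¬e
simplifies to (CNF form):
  ¬e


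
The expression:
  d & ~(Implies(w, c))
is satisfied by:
  {w: True, d: True, c: False}


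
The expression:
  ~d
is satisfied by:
  {d: False}


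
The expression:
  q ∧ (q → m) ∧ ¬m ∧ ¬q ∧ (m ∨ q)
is never true.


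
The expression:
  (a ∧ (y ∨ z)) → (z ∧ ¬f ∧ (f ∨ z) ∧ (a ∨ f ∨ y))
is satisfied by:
  {z: False, y: False, a: False, f: False}
  {f: True, z: False, y: False, a: False}
  {y: True, f: False, z: False, a: False}
  {f: True, y: True, z: False, a: False}
  {z: True, f: False, y: False, a: False}
  {f: True, z: True, y: False, a: False}
  {y: True, z: True, f: False, a: False}
  {f: True, y: True, z: True, a: False}
  {a: True, f: False, z: False, y: False}
  {a: True, f: True, z: False, y: False}
  {a: True, z: True, f: False, y: False}
  {a: True, y: True, z: True, f: False}


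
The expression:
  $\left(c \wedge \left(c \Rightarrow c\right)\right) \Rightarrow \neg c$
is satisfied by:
  {c: False}


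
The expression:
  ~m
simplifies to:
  ~m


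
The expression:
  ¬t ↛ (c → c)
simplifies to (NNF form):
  False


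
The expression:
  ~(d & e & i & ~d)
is always true.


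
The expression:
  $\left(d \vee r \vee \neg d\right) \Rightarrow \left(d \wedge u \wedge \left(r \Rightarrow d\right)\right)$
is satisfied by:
  {u: True, d: True}


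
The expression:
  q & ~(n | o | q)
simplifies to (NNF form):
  False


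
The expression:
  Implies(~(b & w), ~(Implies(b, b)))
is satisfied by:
  {w: True, b: True}


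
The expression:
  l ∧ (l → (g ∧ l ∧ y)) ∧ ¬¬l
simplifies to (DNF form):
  g ∧ l ∧ y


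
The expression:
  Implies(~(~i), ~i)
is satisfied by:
  {i: False}


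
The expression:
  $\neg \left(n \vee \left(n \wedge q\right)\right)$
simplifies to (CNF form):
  $\neg n$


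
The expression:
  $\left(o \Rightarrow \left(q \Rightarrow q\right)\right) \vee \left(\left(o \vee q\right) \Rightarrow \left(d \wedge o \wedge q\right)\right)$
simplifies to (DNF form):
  $\text{True}$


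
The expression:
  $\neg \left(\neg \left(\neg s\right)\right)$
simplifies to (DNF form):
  $\neg s$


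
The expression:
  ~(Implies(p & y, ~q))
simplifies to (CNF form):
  p & q & y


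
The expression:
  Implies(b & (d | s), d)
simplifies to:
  d | ~b | ~s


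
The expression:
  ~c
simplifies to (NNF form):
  ~c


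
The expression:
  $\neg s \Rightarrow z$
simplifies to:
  $s \vee z$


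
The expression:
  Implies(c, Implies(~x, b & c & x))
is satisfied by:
  {x: True, c: False}
  {c: False, x: False}
  {c: True, x: True}


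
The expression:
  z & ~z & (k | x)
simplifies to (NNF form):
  False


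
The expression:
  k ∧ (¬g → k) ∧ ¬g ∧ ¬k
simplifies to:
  False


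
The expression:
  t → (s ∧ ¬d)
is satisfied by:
  {s: True, t: False, d: False}
  {s: False, t: False, d: False}
  {d: True, s: True, t: False}
  {d: True, s: False, t: False}
  {t: True, s: True, d: False}


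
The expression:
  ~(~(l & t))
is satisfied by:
  {t: True, l: True}


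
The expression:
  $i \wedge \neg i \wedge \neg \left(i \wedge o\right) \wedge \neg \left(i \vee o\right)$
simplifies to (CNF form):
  $\text{False}$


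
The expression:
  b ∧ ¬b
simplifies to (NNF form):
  False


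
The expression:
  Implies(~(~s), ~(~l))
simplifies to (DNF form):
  l | ~s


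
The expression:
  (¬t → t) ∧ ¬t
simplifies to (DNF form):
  False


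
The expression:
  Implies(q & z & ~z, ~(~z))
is always true.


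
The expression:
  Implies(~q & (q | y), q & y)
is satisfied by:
  {q: True, y: False}
  {y: False, q: False}
  {y: True, q: True}


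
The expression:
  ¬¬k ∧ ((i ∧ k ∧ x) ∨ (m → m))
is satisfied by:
  {k: True}


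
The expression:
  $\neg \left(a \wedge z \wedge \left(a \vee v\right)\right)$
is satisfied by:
  {z: False, a: False}
  {a: True, z: False}
  {z: True, a: False}


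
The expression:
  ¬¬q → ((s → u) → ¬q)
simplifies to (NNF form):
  (s ∧ ¬u) ∨ ¬q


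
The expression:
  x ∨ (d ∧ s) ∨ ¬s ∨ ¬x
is always true.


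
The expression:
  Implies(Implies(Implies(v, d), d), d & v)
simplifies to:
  (d & v) | (~d & ~v)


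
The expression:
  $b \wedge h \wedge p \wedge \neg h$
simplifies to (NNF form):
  $\text{False}$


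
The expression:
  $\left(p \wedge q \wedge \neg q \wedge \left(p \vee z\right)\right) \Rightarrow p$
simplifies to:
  $\text{True}$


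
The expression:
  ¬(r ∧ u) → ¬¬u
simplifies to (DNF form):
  u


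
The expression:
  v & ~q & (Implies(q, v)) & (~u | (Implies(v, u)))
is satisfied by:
  {v: True, q: False}


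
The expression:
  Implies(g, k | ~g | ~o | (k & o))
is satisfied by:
  {k: True, g: False, o: False}
  {g: False, o: False, k: False}
  {k: True, o: True, g: False}
  {o: True, g: False, k: False}
  {k: True, g: True, o: False}
  {g: True, k: False, o: False}
  {k: True, o: True, g: True}


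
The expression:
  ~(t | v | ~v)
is never true.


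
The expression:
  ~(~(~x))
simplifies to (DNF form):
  ~x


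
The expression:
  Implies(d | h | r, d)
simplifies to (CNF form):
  (d | ~h) & (d | ~r)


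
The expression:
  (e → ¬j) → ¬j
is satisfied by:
  {e: True, j: False}
  {j: False, e: False}
  {j: True, e: True}


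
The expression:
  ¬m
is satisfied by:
  {m: False}


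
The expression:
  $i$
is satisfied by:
  {i: True}


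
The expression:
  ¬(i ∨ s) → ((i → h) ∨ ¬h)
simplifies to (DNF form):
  True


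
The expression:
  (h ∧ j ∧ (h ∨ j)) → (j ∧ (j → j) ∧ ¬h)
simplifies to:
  ¬h ∨ ¬j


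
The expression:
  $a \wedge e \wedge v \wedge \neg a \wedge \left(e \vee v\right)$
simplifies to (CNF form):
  $\text{False}$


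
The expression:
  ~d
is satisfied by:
  {d: False}


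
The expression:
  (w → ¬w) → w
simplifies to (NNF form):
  w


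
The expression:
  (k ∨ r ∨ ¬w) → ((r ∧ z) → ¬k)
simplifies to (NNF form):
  ¬k ∨ ¬r ∨ ¬z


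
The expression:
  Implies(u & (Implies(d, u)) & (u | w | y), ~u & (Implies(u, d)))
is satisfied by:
  {u: False}


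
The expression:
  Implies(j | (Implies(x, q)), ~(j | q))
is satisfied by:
  {q: False, j: False}


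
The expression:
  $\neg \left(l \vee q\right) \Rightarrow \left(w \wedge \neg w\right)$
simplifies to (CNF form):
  $l \vee q$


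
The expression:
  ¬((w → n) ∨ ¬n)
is never true.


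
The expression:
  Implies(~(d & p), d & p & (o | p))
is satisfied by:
  {p: True, d: True}


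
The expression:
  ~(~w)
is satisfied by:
  {w: True}


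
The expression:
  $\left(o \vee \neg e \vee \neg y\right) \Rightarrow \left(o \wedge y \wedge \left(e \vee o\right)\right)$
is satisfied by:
  {o: True, e: True, y: True}
  {o: True, y: True, e: False}
  {e: True, y: True, o: False}


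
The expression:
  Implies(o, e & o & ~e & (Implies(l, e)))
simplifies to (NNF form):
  ~o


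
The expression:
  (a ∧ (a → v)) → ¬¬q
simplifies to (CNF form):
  q ∨ ¬a ∨ ¬v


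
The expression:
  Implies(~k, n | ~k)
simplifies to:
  True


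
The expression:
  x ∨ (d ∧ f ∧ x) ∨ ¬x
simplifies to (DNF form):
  True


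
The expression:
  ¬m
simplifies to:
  ¬m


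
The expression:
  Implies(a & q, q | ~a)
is always true.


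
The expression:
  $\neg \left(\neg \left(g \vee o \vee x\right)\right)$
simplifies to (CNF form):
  $g \vee o \vee x$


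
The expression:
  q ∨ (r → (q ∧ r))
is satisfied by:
  {q: True, r: False}
  {r: False, q: False}
  {r: True, q: True}


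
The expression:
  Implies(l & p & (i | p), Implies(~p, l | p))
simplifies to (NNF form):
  True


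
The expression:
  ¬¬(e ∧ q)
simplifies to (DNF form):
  e ∧ q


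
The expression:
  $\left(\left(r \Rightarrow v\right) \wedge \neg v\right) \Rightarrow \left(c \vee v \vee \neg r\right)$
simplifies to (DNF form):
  $\text{True}$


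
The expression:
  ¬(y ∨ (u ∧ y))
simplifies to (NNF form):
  ¬y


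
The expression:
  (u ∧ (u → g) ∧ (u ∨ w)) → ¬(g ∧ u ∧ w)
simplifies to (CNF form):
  ¬g ∨ ¬u ∨ ¬w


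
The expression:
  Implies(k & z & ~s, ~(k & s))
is always true.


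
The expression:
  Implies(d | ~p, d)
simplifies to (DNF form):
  d | p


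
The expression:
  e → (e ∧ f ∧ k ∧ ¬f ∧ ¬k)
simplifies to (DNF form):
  ¬e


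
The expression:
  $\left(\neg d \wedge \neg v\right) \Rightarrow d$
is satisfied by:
  {d: True, v: True}
  {d: True, v: False}
  {v: True, d: False}


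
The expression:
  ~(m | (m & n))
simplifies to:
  ~m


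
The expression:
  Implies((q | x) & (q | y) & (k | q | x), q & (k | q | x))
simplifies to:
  q | ~x | ~y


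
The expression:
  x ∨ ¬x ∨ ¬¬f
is always true.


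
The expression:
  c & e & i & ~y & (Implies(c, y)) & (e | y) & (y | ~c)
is never true.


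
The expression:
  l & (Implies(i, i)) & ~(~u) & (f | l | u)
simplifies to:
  l & u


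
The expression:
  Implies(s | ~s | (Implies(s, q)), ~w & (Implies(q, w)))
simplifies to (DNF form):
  ~q & ~w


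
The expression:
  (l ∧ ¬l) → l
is always true.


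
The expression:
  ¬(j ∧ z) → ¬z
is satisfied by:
  {j: True, z: False}
  {z: False, j: False}
  {z: True, j: True}


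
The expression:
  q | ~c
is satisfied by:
  {q: True, c: False}
  {c: False, q: False}
  {c: True, q: True}


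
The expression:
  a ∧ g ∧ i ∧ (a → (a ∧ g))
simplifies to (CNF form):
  a ∧ g ∧ i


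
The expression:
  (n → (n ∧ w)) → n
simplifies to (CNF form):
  n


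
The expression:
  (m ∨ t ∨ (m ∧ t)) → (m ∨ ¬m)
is always true.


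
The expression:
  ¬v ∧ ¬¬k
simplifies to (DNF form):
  k ∧ ¬v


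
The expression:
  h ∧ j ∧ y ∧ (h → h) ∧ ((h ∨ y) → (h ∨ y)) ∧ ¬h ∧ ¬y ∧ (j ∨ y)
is never true.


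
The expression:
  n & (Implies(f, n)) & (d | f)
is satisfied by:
  {d: True, f: True, n: True}
  {d: True, n: True, f: False}
  {f: True, n: True, d: False}


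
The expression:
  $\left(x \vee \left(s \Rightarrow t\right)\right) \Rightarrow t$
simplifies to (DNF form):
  $t \vee \left(s \wedge \neg x\right)$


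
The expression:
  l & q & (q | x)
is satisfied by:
  {q: True, l: True}


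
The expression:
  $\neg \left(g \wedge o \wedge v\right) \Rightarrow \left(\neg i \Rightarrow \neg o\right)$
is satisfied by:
  {i: True, g: True, v: True, o: False}
  {i: True, g: True, v: False, o: False}
  {i: True, v: True, o: False, g: False}
  {i: True, v: False, o: False, g: False}
  {g: True, v: True, o: False, i: False}
  {g: True, v: False, o: False, i: False}
  {v: True, g: False, o: False, i: False}
  {v: False, g: False, o: False, i: False}
  {i: True, g: True, o: True, v: True}
  {i: True, g: True, o: True, v: False}
  {i: True, o: True, v: True, g: False}
  {i: True, o: True, v: False, g: False}
  {g: True, o: True, v: True, i: False}


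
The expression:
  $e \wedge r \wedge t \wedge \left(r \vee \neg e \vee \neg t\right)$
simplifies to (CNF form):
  $e \wedge r \wedge t$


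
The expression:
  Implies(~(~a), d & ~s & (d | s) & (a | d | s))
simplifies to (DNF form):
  ~a | (d & ~s)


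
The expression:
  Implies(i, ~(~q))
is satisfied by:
  {q: True, i: False}
  {i: False, q: False}
  {i: True, q: True}


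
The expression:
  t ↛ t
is never true.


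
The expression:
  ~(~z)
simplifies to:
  z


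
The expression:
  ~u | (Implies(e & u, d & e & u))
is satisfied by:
  {d: True, u: False, e: False}
  {u: False, e: False, d: False}
  {d: True, e: True, u: False}
  {e: True, u: False, d: False}
  {d: True, u: True, e: False}
  {u: True, d: False, e: False}
  {d: True, e: True, u: True}


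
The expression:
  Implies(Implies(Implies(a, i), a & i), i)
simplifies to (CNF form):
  i | ~a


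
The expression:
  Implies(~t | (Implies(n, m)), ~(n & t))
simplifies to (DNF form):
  ~m | ~n | ~t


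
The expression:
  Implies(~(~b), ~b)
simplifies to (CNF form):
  ~b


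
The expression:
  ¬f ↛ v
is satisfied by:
  {v: True, f: False}
  {f: False, v: False}
  {f: True, v: True}


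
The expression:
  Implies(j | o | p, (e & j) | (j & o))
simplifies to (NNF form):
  (e & j) | (j & o) | (~j & ~o & ~p)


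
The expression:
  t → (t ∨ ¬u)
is always true.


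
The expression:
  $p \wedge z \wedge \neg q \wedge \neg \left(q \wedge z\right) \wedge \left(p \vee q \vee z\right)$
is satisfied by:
  {z: True, p: True, q: False}


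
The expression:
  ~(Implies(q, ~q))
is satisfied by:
  {q: True}


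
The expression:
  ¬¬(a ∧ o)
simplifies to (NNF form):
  a ∧ o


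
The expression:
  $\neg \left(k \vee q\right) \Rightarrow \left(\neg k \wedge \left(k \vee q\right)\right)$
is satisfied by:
  {k: True, q: True}
  {k: True, q: False}
  {q: True, k: False}


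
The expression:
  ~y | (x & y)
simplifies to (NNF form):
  x | ~y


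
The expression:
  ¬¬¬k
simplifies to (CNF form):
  ¬k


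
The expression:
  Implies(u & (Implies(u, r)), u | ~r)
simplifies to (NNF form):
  True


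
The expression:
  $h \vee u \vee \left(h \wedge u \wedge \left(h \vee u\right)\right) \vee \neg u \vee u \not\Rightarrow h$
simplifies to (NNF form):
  $\text{True}$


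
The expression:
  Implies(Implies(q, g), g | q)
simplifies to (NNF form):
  g | q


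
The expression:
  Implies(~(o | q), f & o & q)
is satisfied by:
  {q: True, o: True}
  {q: True, o: False}
  {o: True, q: False}


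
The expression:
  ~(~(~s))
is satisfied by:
  {s: False}


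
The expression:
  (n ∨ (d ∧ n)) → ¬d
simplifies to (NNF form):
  ¬d ∨ ¬n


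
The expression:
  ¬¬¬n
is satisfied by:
  {n: False}


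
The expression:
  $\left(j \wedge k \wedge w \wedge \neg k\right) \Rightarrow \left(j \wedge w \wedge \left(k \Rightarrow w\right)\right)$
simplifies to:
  $\text{True}$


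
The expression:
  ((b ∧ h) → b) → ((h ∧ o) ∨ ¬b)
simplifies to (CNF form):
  (h ∨ ¬b) ∧ (o ∨ ¬b)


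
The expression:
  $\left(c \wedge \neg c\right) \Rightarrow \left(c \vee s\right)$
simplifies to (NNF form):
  $\text{True}$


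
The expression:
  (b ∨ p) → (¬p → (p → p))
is always true.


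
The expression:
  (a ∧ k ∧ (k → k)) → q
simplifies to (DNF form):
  q ∨ ¬a ∨ ¬k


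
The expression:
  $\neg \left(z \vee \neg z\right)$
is never true.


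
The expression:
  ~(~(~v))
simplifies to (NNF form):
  ~v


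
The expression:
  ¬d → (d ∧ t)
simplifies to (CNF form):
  d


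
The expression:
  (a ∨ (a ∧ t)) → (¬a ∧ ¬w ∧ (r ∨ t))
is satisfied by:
  {a: False}


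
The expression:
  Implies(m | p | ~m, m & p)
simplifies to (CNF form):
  m & p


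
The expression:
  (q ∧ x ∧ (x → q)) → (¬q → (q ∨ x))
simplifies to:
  True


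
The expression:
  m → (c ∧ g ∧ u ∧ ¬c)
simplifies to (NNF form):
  ¬m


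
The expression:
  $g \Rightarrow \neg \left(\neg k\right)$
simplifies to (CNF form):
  $k \vee \neg g$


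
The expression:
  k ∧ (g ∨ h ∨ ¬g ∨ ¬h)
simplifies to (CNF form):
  k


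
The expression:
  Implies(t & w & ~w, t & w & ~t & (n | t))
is always true.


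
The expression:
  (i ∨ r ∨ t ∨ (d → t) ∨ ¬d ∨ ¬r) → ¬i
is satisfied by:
  {i: False}


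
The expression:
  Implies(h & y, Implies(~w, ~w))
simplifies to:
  True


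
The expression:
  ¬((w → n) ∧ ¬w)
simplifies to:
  w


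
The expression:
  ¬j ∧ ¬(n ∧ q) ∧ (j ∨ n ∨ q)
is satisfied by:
  {n: True, q: False, j: False}
  {q: True, n: False, j: False}


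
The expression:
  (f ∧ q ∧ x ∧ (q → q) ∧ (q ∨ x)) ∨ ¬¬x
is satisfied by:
  {x: True}


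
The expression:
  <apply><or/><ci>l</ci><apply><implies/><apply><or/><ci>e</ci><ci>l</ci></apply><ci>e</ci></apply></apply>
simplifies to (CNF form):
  <true/>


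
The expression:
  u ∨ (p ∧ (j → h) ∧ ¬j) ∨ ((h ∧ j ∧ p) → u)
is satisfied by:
  {u: True, p: False, h: False, j: False}
  {j: False, p: False, u: False, h: False}
  {j: True, u: True, p: False, h: False}
  {j: True, p: False, u: False, h: False}
  {h: True, u: True, j: False, p: False}
  {h: True, j: False, p: False, u: False}
  {h: True, j: True, u: True, p: False}
  {h: True, j: True, p: False, u: False}
  {u: True, p: True, h: False, j: False}
  {p: True, h: False, u: False, j: False}
  {j: True, p: True, u: True, h: False}
  {j: True, p: True, h: False, u: False}
  {u: True, p: True, h: True, j: False}
  {p: True, h: True, j: False, u: False}
  {j: True, p: True, h: True, u: True}


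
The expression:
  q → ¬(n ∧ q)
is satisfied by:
  {q: False, n: False}
  {n: True, q: False}
  {q: True, n: False}


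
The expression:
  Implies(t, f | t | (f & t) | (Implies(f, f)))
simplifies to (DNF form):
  True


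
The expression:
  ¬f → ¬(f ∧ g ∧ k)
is always true.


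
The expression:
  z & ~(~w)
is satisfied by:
  {z: True, w: True}


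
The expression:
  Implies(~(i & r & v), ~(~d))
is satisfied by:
  {r: True, d: True, i: True, v: True}
  {r: True, d: True, i: True, v: False}
  {r: True, d: True, v: True, i: False}
  {r: True, d: True, v: False, i: False}
  {d: True, i: True, v: True, r: False}
  {d: True, i: True, v: False, r: False}
  {d: True, i: False, v: True, r: False}
  {d: True, i: False, v: False, r: False}
  {r: True, i: True, v: True, d: False}


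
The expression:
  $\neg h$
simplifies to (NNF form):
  $\neg h$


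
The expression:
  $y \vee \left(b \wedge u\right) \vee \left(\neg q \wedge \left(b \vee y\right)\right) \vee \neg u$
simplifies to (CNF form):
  $b \vee y \vee \neg u$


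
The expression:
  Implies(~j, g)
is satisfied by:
  {g: True, j: True}
  {g: True, j: False}
  {j: True, g: False}


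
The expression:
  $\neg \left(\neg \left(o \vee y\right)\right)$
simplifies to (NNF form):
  $o \vee y$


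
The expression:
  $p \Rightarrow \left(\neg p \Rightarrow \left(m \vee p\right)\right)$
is always true.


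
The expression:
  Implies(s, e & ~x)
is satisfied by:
  {e: True, x: False, s: False}
  {x: False, s: False, e: False}
  {e: True, x: True, s: False}
  {x: True, e: False, s: False}
  {s: True, e: True, x: False}


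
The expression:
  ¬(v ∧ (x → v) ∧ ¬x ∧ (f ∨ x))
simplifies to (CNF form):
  x ∨ ¬f ∨ ¬v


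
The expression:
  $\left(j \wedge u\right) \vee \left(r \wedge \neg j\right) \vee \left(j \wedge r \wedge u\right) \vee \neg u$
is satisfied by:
  {r: True, j: True, u: False}
  {r: True, j: False, u: False}
  {j: True, r: False, u: False}
  {r: False, j: False, u: False}
  {r: True, u: True, j: True}
  {r: True, u: True, j: False}
  {u: True, j: True, r: False}


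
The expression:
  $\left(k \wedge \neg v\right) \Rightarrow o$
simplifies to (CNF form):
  $o \vee v \vee \neg k$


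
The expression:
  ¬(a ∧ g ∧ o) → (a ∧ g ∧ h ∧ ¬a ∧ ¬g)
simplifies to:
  a ∧ g ∧ o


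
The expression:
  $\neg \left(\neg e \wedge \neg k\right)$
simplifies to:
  $e \vee k$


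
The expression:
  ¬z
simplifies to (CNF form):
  ¬z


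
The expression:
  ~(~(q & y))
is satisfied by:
  {y: True, q: True}


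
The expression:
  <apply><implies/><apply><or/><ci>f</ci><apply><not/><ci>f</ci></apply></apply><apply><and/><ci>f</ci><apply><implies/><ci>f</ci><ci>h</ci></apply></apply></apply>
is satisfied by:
  {h: True, f: True}


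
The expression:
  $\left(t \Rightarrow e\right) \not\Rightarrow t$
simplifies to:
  $\neg t$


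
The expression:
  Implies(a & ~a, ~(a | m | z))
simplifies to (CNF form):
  True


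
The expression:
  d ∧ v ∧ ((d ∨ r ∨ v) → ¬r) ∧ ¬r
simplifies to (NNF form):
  d ∧ v ∧ ¬r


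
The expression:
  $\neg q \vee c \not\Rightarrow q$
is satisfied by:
  {q: False}


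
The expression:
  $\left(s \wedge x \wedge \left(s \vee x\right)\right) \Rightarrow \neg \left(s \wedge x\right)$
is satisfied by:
  {s: False, x: False}
  {x: True, s: False}
  {s: True, x: False}


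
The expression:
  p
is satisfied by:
  {p: True}


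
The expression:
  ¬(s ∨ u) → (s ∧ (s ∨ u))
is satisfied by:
  {u: True, s: True}
  {u: True, s: False}
  {s: True, u: False}


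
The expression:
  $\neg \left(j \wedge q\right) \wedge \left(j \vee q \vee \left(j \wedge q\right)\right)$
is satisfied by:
  {q: True, j: False}
  {j: True, q: False}


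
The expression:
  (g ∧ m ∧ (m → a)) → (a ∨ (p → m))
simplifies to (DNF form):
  True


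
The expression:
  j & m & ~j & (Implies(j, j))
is never true.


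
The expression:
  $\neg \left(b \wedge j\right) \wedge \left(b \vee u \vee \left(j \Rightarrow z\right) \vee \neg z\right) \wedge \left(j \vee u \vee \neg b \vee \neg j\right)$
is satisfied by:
  {b: False, j: False}
  {j: True, b: False}
  {b: True, j: False}


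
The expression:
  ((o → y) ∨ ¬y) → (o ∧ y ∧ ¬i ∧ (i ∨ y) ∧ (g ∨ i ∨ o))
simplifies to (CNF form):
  o ∧ y ∧ ¬i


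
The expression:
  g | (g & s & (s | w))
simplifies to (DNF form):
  g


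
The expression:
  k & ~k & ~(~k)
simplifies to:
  False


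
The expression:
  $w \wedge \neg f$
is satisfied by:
  {w: True, f: False}


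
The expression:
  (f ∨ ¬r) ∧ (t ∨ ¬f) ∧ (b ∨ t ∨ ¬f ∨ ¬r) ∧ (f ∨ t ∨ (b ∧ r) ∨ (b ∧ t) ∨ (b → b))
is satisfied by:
  {t: True, f: False, r: False}
  {f: False, r: False, t: False}
  {t: True, f: True, r: False}
  {r: True, t: True, f: True}


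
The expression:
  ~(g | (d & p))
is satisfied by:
  {g: False, p: False, d: False}
  {d: True, g: False, p: False}
  {p: True, g: False, d: False}


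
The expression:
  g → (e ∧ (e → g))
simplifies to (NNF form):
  e ∨ ¬g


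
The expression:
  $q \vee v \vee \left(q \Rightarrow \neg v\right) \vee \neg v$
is always true.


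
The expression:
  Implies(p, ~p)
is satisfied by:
  {p: False}


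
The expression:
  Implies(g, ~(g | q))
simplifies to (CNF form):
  ~g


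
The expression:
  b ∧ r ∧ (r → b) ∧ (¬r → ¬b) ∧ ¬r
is never true.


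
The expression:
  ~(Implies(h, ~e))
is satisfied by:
  {h: True, e: True}


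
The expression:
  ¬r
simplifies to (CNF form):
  ¬r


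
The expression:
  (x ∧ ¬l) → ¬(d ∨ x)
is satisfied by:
  {l: True, x: False}
  {x: False, l: False}
  {x: True, l: True}


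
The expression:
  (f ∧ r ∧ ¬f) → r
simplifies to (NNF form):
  True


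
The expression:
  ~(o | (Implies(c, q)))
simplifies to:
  c & ~o & ~q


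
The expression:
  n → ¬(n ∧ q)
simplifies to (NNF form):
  ¬n ∨ ¬q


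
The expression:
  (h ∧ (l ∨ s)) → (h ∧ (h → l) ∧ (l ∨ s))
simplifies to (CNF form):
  l ∨ ¬h ∨ ¬s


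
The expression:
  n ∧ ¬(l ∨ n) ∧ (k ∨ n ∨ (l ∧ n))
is never true.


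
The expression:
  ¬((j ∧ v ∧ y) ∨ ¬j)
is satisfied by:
  {j: True, v: False, y: False}
  {j: True, y: True, v: False}
  {j: True, v: True, y: False}


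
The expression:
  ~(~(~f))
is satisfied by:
  {f: False}


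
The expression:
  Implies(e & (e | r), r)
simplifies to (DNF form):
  r | ~e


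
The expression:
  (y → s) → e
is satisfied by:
  {e: True, y: True, s: False}
  {e: True, y: False, s: False}
  {e: True, s: True, y: True}
  {e: True, s: True, y: False}
  {y: True, s: False, e: False}


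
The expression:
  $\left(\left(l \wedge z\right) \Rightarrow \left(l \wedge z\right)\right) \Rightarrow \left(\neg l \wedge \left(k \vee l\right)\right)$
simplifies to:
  $k \wedge \neg l$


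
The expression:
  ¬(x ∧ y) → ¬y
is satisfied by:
  {x: True, y: False}
  {y: False, x: False}
  {y: True, x: True}


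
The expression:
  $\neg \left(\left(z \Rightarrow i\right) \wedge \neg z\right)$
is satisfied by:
  {z: True}


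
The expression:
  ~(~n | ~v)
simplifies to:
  n & v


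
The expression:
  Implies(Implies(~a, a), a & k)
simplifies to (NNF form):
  k | ~a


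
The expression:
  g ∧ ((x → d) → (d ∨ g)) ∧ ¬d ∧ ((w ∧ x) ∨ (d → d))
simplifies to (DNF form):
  g ∧ ¬d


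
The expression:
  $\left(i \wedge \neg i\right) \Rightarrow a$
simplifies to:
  $\text{True}$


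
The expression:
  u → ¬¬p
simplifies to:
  p ∨ ¬u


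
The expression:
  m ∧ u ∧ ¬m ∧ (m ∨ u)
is never true.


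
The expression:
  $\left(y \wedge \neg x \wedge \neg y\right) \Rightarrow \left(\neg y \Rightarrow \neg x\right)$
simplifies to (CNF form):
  $\text{True}$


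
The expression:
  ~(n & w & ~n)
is always true.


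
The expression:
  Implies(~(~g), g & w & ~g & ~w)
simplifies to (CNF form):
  ~g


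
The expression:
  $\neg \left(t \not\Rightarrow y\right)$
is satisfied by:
  {y: True, t: False}
  {t: False, y: False}
  {t: True, y: True}


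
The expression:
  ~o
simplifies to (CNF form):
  ~o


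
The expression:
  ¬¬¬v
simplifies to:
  ¬v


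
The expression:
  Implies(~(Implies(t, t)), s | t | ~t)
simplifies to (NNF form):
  True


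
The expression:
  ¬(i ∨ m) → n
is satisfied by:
  {i: True, n: True, m: True}
  {i: True, n: True, m: False}
  {i: True, m: True, n: False}
  {i: True, m: False, n: False}
  {n: True, m: True, i: False}
  {n: True, m: False, i: False}
  {m: True, n: False, i: False}


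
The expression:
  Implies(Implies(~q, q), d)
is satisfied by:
  {d: True, q: False}
  {q: False, d: False}
  {q: True, d: True}


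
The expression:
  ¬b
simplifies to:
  ¬b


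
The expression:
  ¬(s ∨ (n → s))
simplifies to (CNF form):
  n ∧ ¬s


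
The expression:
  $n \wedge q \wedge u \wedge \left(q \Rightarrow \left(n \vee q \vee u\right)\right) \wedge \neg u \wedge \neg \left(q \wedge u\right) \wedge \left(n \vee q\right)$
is never true.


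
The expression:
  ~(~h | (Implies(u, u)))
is never true.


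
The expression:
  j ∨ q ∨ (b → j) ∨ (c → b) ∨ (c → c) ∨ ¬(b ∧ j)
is always true.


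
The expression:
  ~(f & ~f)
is always true.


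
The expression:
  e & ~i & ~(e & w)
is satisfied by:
  {e: True, i: False, w: False}


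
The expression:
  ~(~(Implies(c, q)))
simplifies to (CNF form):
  q | ~c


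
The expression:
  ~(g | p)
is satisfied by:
  {g: False, p: False}


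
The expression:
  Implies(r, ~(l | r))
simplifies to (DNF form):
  ~r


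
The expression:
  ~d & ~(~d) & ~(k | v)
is never true.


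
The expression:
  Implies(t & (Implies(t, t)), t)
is always true.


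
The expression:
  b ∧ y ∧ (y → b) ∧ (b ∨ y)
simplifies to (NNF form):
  b ∧ y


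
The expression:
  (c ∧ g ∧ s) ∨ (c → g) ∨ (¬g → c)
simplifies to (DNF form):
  True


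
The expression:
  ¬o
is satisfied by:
  {o: False}


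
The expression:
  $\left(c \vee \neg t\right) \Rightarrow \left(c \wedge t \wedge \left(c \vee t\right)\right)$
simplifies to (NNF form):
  $t$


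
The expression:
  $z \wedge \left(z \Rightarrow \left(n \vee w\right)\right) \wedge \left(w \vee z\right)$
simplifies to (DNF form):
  $\left(n \wedge z\right) \vee \left(w \wedge z\right)$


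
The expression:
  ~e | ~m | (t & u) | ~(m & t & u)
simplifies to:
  True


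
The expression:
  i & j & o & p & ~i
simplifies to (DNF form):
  False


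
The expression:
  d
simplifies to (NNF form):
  d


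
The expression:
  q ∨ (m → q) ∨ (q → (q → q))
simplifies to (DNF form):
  True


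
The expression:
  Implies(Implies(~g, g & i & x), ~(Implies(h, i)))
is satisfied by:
  {h: True, i: False, g: False}
  {i: False, g: False, h: False}
  {h: True, i: True, g: False}
  {i: True, h: False, g: False}
  {g: True, h: True, i: False}


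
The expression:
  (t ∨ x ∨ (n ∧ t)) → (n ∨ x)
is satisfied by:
  {n: True, x: True, t: False}
  {n: True, t: False, x: False}
  {x: True, t: False, n: False}
  {x: False, t: False, n: False}
  {n: True, x: True, t: True}
  {n: True, t: True, x: False}
  {x: True, t: True, n: False}
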